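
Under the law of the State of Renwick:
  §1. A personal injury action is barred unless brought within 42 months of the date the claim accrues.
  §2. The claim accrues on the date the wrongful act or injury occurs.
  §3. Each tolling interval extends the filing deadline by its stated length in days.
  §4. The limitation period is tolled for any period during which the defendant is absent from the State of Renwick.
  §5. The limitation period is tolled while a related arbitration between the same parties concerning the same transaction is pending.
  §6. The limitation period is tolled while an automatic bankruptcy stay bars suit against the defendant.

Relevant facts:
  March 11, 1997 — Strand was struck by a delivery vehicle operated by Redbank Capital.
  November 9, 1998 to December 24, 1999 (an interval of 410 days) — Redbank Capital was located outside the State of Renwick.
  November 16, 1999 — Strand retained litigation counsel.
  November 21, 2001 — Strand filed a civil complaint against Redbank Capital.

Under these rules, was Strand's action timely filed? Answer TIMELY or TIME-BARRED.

The claim accrued on March 11, 1997, the date of the act.
42 months from March 11, 1997 is September 11, 2000.
The period was tolled for 410 days by the defendant's absence from the jurisdiction (November 9, 1998 to December 24, 1999), pushing the deadline to October 26, 2001.
None of the other events listed affects the running of the period under the stated rules.
Strand filed on November 21, 2001, after the October 26, 2001 deadline, so the action is time-barred.

TIME-BARRED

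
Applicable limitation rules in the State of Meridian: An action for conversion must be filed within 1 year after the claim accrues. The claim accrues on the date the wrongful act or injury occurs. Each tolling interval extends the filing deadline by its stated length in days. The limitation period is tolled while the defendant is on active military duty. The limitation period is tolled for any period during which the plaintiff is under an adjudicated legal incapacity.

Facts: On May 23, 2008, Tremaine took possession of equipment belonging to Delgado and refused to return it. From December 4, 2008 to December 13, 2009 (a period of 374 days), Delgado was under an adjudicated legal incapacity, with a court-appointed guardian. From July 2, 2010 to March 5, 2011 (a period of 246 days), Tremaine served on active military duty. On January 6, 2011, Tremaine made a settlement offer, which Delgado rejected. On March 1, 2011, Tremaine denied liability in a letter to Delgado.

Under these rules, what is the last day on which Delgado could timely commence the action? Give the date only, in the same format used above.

The claim accrued on May 23, 2008, the date of the act.
The untolled deadline — 1 year after May 23, 2008 — is May 23, 2009.
The plaintiff's legal incapacity from December 4, 2008 to December 13, 2009 tolled the period for 374 days, extending the deadline to June 1, 2010.
By the time the defendant's active military service began on July 2, 2010, the limitation period had already expired on June 1, 2010; that interval cannot revive it.
None of the other events listed affects the running of the period under the stated rules.

June 1, 2010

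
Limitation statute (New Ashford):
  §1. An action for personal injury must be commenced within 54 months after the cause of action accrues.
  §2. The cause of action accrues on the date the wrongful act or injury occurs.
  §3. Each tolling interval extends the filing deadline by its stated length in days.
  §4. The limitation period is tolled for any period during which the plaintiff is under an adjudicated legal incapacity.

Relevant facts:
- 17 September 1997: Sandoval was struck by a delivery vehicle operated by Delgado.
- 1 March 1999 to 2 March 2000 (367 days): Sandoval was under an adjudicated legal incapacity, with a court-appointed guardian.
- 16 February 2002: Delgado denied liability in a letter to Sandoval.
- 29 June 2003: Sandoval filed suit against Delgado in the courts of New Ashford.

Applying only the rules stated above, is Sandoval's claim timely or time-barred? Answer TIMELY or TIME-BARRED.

The claim accrued on 17 September 1997, when the wrongful act occurred.
Adding the 54 months base period to 17 September 1997 gives a deadline of 17 March 2002, before any tolling.
The period was tolled for 367 days by the plaintiff's legal incapacity (1 March 1999 to 2 March 2000), pushing the deadline to 19 March 2003.
The other events in the timeline have no effect on the limitation period under the stated rules.
The 29 June 2003 filing falls after the 19 March 2003 deadline; the claim is time-barred.

TIME-BARRED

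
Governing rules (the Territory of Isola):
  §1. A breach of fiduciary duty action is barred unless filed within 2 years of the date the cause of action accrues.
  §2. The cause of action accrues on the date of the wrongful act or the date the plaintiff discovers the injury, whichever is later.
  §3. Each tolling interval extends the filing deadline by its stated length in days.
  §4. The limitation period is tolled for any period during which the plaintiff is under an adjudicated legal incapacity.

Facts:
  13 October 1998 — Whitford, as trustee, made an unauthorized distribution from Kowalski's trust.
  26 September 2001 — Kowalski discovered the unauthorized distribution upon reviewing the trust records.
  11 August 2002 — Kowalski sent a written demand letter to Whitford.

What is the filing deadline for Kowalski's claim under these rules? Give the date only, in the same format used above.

Taking the later of the act (13 October 1998) and discovery (26 September 2001), the claim accrued on 26 September 2001.
2 years from 26 September 2001 is 26 September 2003.
The other events in the timeline have no effect on the limitation period under the stated rules.

26 September 2003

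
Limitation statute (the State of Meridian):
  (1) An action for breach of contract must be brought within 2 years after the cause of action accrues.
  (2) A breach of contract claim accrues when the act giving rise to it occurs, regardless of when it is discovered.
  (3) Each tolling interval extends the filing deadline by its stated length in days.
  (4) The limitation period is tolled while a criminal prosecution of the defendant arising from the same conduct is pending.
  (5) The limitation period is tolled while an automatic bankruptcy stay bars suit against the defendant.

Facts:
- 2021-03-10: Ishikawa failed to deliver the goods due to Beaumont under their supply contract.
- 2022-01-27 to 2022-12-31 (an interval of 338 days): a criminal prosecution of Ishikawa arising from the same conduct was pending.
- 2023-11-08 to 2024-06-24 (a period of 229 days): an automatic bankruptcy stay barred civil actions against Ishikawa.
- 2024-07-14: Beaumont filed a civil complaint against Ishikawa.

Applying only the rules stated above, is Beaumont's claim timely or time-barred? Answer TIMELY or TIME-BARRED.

The cause of action accrued on 2021-03-10, the date of the act.
The untolled deadline — 2 years after 2021-03-10 — is 2023-03-10.
The period was tolled for 338 days by the pending criminal prosecution (2022-01-27 to 2022-12-31), pushing the deadline to 2024-02-11.
The period was tolled for 229 days by the automatic bankruptcy stay (2023-11-08 to 2024-06-24), pushing the deadline to 2024-09-27.
The 2024-07-14 filing precedes the 2024-09-27 deadline; the claim is timely.

TIMELY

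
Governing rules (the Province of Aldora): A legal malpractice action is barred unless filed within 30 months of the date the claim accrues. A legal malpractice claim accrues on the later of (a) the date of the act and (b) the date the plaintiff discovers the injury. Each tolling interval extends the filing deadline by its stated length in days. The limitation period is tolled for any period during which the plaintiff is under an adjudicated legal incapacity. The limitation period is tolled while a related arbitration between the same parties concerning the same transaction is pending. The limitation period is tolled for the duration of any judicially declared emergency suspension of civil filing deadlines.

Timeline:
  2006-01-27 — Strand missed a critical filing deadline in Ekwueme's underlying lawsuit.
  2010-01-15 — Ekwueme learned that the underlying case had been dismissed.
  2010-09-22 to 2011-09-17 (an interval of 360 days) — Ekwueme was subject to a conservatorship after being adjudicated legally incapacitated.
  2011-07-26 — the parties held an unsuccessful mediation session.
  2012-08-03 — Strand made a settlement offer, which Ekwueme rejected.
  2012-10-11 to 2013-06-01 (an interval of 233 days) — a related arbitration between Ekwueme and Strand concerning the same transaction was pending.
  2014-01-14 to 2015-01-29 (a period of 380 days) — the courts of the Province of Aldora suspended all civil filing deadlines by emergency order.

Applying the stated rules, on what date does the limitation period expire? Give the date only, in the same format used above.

Because discovery on 2010-01-15 post-dates the 2006-01-27 act, accrual under the later-of rule falls on 2010-01-15.
The untolled deadline — 30 months after 2010-01-15 — is 2012-07-15.
The period was tolled for 360 days by the plaintiff's legal incapacity (2010-09-22 to 2011-09-17), pushing the deadline to 2013-07-10.
The period was tolled for 233 days by the pending related arbitration (2012-10-11 to 2013-06-01), pushing the deadline to 2014-02-28.
The emergency suspension of filing deadlines from 2014-01-14 to 2015-01-29 tolled the period for 380 days, extending the deadline to 2015-03-15.
The other events in the timeline have no effect on the limitation period under the stated rules.

2015-03-15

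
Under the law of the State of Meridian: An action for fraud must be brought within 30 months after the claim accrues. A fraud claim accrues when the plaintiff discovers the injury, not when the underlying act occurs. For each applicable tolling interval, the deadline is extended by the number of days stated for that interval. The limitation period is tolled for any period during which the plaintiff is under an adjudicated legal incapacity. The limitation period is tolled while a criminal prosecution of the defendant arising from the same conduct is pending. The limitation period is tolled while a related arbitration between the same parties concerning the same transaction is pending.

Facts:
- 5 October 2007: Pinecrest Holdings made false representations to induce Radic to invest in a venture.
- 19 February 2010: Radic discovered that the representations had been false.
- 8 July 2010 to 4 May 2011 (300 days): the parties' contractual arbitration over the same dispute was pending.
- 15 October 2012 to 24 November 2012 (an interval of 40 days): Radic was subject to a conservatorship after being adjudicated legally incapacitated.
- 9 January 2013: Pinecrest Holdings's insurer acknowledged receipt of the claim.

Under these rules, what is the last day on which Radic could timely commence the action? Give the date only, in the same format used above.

The claim did not accrue until Radic discovered the injury on 19 February 2010; the 5 October 2007 act date does not start the clock under the stated rule.
The untolled deadline — 30 months after 19 February 2010 — is 19 August 2012.
The period was tolled for 300 days by the pending related arbitration (8 July 2010 to 4 May 2011), pushing the deadline to 15 June 2013.
Because the plaintiff's legal incapacity ran from 15 October 2012 to 24 November 2012, the deadline is extended by 40 days to 25 July 2013.
The other events in the timeline have no effect on the limitation period under the stated rules.

25 July 2013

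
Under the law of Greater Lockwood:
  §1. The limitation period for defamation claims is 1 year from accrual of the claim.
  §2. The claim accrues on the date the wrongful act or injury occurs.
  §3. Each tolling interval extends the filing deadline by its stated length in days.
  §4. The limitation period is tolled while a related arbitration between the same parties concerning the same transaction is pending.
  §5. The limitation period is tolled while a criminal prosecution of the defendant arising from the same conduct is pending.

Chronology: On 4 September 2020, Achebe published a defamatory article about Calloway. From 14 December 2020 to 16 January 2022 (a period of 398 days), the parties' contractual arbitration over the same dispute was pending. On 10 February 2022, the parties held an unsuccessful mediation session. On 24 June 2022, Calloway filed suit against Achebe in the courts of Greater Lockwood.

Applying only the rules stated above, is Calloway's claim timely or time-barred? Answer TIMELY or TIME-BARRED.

The limitation period began to run on 4 September 2020.
The untolled deadline — 1 year after 4 September 2020 — is 4 September 2021.
The pending related arbitration from 14 December 2020 to 16 January 2022 tolled the period for 398 days, extending the deadline to 7 October 2022.
Nothing else in the chronology tolls or restarts the period.
Calloway filed on 24 June 2022, before the 7 October 2022 deadline, so the action is timely.

TIMELY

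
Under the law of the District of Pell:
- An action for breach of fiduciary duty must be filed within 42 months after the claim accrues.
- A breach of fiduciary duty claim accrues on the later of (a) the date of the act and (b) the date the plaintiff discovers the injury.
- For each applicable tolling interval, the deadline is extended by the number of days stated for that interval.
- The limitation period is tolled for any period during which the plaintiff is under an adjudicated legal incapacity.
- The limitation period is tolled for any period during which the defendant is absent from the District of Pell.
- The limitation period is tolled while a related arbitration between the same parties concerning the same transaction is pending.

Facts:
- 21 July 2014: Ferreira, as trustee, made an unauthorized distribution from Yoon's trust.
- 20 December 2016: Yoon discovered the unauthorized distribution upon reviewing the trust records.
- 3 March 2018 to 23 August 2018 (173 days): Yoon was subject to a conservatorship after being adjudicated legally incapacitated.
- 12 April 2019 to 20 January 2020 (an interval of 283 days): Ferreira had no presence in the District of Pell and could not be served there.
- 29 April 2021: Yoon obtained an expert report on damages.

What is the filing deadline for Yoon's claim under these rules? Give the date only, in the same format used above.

Because discovery on 20 December 2016 post-dates the 21 July 2014 act, accrual under the later-of rule falls on 20 December 2016.
Adding the 42 months base period to 20 December 2016 gives a deadline of 20 June 2020, before any tolling.
The period was tolled for 173 days by the plaintiff's legal incapacity (3 March 2018 to 23 August 2018), pushing the deadline to 10 December 2020.
Because the defendant's absence from the jurisdiction ran from 12 April 2019 to 20 January 2020, the deadline is extended by 283 days to 19 September 2021.
None of the other events listed affects the running of the period under the stated rules.

19 September 2021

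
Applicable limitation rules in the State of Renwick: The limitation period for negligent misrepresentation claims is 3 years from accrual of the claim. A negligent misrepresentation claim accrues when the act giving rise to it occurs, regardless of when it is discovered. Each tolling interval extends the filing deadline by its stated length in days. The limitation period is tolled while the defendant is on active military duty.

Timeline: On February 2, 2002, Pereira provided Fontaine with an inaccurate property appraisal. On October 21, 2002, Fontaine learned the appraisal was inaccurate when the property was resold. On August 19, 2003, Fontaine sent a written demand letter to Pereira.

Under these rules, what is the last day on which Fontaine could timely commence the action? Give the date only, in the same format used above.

Accrual is governed by the date of the act, so the period began to run on February 2, 2002; the later discovery on October 21, 2002 is irrelevant under the stated rule.
The untolled deadline — 3 years after February 2, 2002 — is February 2, 2005.
The other events in the timeline have no effect on the limitation period under the stated rules.

February 2, 2005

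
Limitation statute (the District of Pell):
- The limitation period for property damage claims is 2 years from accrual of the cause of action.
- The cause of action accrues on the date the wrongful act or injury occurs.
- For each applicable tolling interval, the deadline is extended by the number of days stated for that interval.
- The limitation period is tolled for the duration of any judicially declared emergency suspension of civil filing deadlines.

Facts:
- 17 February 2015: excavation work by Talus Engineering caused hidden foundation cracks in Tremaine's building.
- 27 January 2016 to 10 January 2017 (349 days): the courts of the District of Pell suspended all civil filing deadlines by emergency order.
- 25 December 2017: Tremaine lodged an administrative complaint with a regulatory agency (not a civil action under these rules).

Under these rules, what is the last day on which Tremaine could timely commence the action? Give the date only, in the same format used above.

1 February 2018

The cause of action accrued on 17 February 2015, the date of the act.
Adding the 2 years base period to 17 February 2015 gives a deadline of 17 February 2017, before any tolling.
Because the emergency suspension of filing deadlines ran from 27 January 2016 to 10 January 2017, the deadline is extended by 349 days to 1 February 2018.
The other events in the timeline have no effect on the limitation period under the stated rules.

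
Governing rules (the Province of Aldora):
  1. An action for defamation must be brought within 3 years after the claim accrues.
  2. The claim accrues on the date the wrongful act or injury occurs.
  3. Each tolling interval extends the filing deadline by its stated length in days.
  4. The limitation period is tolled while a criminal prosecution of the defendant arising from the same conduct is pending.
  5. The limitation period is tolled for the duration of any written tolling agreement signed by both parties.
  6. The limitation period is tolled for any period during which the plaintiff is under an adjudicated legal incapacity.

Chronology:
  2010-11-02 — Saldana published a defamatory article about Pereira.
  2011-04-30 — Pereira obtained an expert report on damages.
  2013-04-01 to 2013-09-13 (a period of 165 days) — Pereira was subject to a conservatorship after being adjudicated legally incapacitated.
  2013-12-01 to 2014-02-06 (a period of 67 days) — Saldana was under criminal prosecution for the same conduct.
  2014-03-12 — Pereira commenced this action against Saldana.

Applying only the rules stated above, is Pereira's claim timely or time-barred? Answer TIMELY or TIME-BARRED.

TIMELY

The limitation period began to run on 2010-11-02.
Adding the 3 years base period to 2010-11-02 gives a deadline of 2013-11-02, before any tolling.
The period was tolled for 165 days by the plaintiff's legal incapacity (2013-04-01 to 2013-09-13), pushing the deadline to 2014-04-16.
The period was tolled for 67 days by the pending criminal prosecution (2013-12-01 to 2014-02-06), pushing the deadline to 2014-06-22.
None of the other events listed affects the running of the period under the stated rules.
Filing on 2014-03-12 beat the 2014-06-22 deadline — the action is timely.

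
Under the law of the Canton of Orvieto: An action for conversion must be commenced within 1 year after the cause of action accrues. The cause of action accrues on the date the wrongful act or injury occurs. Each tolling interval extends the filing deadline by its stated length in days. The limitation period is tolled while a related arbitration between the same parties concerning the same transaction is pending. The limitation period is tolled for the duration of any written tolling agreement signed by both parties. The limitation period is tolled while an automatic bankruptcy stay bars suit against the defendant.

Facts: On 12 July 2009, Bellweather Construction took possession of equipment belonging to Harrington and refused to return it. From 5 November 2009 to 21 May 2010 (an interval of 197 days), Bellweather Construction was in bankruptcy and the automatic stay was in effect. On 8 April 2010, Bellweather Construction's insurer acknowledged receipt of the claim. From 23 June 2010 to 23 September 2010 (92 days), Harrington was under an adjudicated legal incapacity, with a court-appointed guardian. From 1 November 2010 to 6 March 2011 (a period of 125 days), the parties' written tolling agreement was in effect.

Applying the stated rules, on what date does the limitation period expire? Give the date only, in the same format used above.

The claim accrued on 12 July 2009, when the wrongful act occurred.
1 year from 12 July 2009 is 12 July 2010.
The automatic bankruptcy stay from 5 November 2009 to 21 May 2010 tolled the period for 197 days, extending the deadline to 25 January 2011.
Because the written tolling agreement ran from 1 November 2010 to 6 March 2011, the deadline is extended by 125 days to 30 May 2011.
Although the plaintiff's incapacity ran from 23 June 2010 to 23 September 2010, the stated rules do not make that a tolling event, so it is disregarded.
The other events in the timeline have no effect on the limitation period under the stated rules.

30 May 2011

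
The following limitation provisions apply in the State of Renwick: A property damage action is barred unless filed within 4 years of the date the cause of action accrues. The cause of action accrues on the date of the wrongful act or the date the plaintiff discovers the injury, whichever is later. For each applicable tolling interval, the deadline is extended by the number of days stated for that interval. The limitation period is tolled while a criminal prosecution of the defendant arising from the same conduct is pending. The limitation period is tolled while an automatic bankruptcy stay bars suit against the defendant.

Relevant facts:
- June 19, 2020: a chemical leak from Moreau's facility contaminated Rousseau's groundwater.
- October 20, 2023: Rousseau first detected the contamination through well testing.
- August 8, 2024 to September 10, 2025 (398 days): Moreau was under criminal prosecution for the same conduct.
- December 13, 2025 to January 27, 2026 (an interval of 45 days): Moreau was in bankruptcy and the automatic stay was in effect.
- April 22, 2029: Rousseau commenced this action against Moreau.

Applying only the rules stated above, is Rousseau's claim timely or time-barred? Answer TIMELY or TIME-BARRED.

TIME-BARRED

The claim accrued on October 20, 2023 — the later of the June 19, 2020 act and the October 20, 2023 discovery.
4 years from October 20, 2023 is October 20, 2027.
The pending criminal prosecution from August 8, 2024 to September 10, 2025 tolled the period for 398 days, extending the deadline to November 21, 2028.
The automatic bankruptcy stay from December 13, 2025 to January 27, 2026 tolled the period for 45 days, extending the deadline to January 5, 2029.
Rousseau filed on April 22, 2029, after the January 5, 2029 deadline, so the action is time-barred.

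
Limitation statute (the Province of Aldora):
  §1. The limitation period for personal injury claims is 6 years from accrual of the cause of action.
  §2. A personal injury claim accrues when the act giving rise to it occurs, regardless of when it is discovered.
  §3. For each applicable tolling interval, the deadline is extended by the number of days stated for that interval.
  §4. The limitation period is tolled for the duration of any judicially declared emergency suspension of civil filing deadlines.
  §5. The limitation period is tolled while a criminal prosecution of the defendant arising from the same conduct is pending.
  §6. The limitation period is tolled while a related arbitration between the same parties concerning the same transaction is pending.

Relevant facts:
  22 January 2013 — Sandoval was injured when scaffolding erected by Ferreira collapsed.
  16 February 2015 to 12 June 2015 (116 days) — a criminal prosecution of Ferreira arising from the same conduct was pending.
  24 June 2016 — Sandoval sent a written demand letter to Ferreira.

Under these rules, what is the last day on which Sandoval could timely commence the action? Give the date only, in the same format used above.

The claim accrued on 22 January 2013, when the wrongful act occurred.
The untolled deadline — 6 years after 22 January 2013 — is 22 January 2019.
The period was tolled for 116 days by the pending criminal prosecution (16 February 2015 to 12 June 2015), pushing the deadline to 18 May 2019.
The other events in the timeline have no effect on the limitation period under the stated rules.

18 May 2019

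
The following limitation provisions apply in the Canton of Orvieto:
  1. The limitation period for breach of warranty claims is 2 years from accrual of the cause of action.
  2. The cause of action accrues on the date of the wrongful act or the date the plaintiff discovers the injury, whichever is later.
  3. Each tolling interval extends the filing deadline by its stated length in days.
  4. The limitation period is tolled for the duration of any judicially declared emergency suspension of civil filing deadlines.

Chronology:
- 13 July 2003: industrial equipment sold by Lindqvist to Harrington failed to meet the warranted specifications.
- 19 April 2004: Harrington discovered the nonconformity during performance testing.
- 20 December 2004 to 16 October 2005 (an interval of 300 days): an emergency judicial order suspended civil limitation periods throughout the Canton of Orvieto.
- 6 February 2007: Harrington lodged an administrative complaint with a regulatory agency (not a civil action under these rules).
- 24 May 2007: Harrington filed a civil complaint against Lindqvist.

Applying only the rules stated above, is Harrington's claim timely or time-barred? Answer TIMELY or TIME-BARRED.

The claim accrued on 19 April 2004 — the later of the 13 July 2003 act and the 19 April 2004 discovery.
2 years from 19 April 2004 is 19 April 2006.
Because the emergency suspension of filing deadlines ran from 20 December 2004 to 16 October 2005, the deadline is extended by 300 days to 13 February 2007.
The other events in the timeline have no effect on the limitation period under the stated rules.
Harrington filed on 24 May 2007, after the 13 February 2007 deadline, so the action is time-barred.

TIME-BARRED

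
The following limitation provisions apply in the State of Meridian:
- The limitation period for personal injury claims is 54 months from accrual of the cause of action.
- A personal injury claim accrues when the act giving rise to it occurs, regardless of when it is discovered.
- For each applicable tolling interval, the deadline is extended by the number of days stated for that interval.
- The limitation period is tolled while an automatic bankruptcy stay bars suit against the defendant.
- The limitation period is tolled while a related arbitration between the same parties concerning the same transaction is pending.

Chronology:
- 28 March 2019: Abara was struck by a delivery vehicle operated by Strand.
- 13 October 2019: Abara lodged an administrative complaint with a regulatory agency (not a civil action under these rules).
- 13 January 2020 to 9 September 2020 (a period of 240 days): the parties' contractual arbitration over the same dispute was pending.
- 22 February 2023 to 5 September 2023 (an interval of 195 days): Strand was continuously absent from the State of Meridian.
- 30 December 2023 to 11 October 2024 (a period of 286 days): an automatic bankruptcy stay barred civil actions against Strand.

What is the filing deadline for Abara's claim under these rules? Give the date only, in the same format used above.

7 March 2025

The claim accrued on 28 March 2019, when the wrongful act occurred.
Adding the 54 months base period to 28 March 2019 gives a deadline of 28 September 2023, before any tolling.
Because the pending related arbitration ran from 13 January 2020 to 9 September 2020, the deadline is extended by 240 days to 25 May 2024.
The automatic bankruptcy stay from 30 December 2023 to 11 October 2024 tolled the period for 286 days, extending the deadline to 7 March 2025.
No stated provision tolls the period for the defendant's absence, so the interval from 22 February 2023 to 5 September 2023 has no effect on the deadline.
The other events in the timeline have no effect on the limitation period under the stated rules.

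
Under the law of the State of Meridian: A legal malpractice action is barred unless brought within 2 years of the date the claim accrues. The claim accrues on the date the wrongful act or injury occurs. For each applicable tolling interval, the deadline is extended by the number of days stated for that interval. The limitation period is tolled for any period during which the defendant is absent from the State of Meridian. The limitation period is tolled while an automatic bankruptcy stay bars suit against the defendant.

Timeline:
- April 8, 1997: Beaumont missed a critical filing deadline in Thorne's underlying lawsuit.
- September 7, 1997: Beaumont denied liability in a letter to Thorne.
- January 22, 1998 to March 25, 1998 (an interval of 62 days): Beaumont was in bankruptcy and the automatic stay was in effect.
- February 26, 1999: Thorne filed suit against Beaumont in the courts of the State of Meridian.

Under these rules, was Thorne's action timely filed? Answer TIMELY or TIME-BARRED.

TIMELY

The claim accrued on April 8, 1997, when the wrongful act occurred.
Adding the 2 years base period to April 8, 1997 gives a deadline of April 8, 1999, before any tolling.
The period was tolled for 62 days by the automatic bankruptcy stay (January 22, 1998 to March 25, 1998), pushing the deadline to June 9, 1999.
The other events in the timeline have no effect on the limitation period under the stated rules.
The February 26, 1999 filing precedes the June 9, 1999 deadline; the claim is timely.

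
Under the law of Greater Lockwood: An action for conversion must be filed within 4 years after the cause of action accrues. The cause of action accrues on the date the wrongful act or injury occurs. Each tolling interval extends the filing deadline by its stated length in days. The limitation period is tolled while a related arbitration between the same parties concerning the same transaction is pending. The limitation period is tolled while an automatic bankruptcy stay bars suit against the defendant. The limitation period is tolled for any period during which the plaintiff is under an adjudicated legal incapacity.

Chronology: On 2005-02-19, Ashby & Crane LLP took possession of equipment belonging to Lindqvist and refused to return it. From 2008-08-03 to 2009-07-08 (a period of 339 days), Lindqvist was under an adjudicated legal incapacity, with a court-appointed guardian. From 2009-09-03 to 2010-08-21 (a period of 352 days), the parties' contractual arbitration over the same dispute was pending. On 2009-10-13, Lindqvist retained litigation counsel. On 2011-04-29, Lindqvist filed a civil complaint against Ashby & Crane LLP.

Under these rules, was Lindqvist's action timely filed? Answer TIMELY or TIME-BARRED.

The cause of action accrued on 2005-02-19, the date of the act.
4 years from 2005-02-19 is 2009-02-19.
The period was tolled for 339 days by the plaintiff's legal incapacity (2008-08-03 to 2009-07-08), pushing the deadline to 2010-01-24.
The period was tolled for 352 days by the pending related arbitration (2009-09-03 to 2010-08-21), pushing the deadline to 2011-01-11.
None of the other events listed affects the running of the period under the stated rules.
The 2011-04-29 filing falls after the 2011-01-11 deadline; the claim is time-barred.

TIME-BARRED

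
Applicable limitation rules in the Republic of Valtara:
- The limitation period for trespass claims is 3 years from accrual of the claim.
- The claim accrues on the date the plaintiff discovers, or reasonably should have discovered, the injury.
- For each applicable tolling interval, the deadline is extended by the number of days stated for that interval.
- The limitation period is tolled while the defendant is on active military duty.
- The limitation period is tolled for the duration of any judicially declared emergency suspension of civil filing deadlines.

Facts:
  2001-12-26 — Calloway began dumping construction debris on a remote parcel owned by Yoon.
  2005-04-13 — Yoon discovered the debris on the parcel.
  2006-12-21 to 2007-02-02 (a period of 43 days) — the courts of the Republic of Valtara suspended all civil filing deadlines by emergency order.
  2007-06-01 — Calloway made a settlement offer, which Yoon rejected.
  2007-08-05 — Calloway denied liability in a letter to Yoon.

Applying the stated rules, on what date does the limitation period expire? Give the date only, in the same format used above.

Accrual is tied to discovery, so the period began on 2005-04-13 rather than on 2001-12-26 when the act occurred.
3 years from 2005-04-13 is 2008-04-13.
The emergency suspension of filing deadlines from 2006-12-21 to 2007-02-02 tolled the period for 43 days, extending the deadline to 2008-05-26.
Nothing else in the chronology tolls or restarts the period.

2008-05-26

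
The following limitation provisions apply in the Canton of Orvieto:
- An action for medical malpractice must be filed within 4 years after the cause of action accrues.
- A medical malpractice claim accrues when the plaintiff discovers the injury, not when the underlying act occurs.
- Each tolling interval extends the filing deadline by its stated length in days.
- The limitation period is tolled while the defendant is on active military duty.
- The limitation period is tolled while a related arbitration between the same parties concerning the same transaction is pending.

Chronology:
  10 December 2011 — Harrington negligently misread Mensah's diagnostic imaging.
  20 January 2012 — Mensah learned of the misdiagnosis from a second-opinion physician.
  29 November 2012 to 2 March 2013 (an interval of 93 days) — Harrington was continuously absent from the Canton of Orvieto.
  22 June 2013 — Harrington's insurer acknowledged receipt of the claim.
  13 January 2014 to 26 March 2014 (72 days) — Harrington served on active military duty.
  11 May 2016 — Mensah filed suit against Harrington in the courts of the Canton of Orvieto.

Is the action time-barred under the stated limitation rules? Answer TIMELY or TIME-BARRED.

The claim did not accrue until Mensah discovered the injury on 20 January 2012; the 10 December 2011 act date does not start the clock under the stated rule.
4 years from 20 January 2012 is 20 January 2016.
The period was tolled for 72 days by the defendant's active military service (13 January 2014 to 26 March 2014), pushing the deadline to 1 April 2016.
The defendant's absence from the jurisdiction from 29 November 2012 to 2 March 2013 does not toll the period, because no stated rule makes the defendant's absence a tolling event.
Nothing else in the chronology tolls or restarts the period.
Mensah filed on 11 May 2016, after the 1 April 2016 deadline, so the action is time-barred.

TIME-BARRED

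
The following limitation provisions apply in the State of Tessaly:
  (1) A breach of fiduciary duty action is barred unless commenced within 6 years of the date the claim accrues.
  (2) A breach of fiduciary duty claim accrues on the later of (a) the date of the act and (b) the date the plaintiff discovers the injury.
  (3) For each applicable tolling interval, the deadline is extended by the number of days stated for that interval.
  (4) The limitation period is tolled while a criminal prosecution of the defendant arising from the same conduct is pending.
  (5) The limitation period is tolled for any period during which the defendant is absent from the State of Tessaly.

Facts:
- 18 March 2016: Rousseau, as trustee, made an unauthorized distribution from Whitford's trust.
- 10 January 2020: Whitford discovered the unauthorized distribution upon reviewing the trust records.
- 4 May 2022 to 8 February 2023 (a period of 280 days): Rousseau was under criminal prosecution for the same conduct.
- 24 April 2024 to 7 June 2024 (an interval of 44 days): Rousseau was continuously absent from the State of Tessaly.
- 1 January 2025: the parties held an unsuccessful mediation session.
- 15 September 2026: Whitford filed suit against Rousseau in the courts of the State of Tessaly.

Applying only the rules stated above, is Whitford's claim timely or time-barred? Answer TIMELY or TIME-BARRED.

Because discovery on 10 January 2020 post-dates the 18 March 2016 act, accrual under the later-of rule falls on 10 January 2020.
The untolled deadline — 6 years after 10 January 2020 — is 10 January 2026.
The pending criminal prosecution from 4 May 2022 to 8 February 2023 tolled the period for 280 days, extending the deadline to 17 October 2026.
Because the defendant's absence from the jurisdiction ran from 24 April 2024 to 7 June 2024, the deadline is extended by 44 days to 30 November 2026.
None of the other events listed affects the running of the period under the stated rules.
Filing on 15 September 2026 beat the 30 November 2026 deadline — the action is timely.

TIMELY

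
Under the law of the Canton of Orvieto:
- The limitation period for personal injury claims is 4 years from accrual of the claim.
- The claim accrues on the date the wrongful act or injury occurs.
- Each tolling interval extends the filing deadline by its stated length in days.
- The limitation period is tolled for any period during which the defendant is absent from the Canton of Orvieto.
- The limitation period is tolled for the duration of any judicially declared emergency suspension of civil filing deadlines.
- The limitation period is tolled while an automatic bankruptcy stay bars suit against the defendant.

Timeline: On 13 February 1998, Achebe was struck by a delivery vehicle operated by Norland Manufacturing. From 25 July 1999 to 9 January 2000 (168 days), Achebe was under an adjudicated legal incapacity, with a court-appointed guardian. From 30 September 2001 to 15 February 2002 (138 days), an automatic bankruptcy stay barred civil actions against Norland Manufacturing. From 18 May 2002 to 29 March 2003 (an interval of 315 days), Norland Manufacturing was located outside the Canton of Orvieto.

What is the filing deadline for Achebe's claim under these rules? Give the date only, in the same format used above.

12 May 2003

The claim accrued on 13 February 1998, when the wrongful act occurred.
Adding the 4 years base period to 13 February 1998 gives a deadline of 13 February 2002, before any tolling.
The period was tolled for 138 days by the automatic bankruptcy stay (30 September 2001 to 15 February 2002), pushing the deadline to 1 July 2002.
The period was tolled for 315 days by the defendant's absence from the jurisdiction (18 May 2002 to 29 March 2003), pushing the deadline to 12 May 2003.
No stated provision tolls the period for the plaintiff's incapacity, so the interval from 25 July 1999 to 9 January 2000 has no effect on the deadline.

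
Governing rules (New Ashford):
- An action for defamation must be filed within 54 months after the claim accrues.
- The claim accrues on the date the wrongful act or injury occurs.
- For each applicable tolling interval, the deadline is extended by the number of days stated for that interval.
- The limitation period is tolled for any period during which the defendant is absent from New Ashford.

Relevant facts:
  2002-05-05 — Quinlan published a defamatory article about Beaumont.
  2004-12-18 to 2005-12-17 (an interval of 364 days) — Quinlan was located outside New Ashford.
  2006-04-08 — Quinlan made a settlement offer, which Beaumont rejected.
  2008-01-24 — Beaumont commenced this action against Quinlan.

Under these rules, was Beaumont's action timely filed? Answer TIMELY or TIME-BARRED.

TIME-BARRED

The claim accrued on 2002-05-05, the date of the act.
54 months from 2002-05-05 is 2006-11-05.
The period was tolled for 364 days by the defendant's absence from the jurisdiction (2004-12-18 to 2005-12-17), pushing the deadline to 2007-11-04.
Nothing else in the chronology tolls or restarts the period.
Beaumont filed on 2008-01-24, after the 2007-11-04 deadline, so the action is time-barred.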